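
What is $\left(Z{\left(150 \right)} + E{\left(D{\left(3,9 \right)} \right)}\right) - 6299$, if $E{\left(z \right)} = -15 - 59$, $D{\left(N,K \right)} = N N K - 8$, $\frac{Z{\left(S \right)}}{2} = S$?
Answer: $-6073$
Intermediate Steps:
$Z{\left(S \right)} = 2 S$
$D{\left(N,K \right)} = -8 + K N^{2}$ ($D{\left(N,K \right)} = N^{2} K - 8 = K N^{2} - 8 = -8 + K N^{2}$)
$E{\left(z \right)} = -74$
$\left(Z{\left(150 \right)} + E{\left(D{\left(3,9 \right)} \right)}\right) - 6299 = \left(2 \cdot 150 - 74\right) - 6299 = \left(300 - 74\right) - 6299 = 226 - 6299 = -6073$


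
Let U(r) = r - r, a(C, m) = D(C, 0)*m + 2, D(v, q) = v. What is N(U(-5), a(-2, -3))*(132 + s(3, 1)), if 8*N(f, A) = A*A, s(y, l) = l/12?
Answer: 3170/3 ≈ 1056.7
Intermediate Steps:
s(y, l) = l/12 (s(y, l) = l*(1/12) = l/12)
a(C, m) = 2 + C*m (a(C, m) = C*m + 2 = 2 + C*m)
U(r) = 0
N(f, A) = A**2/8 (N(f, A) = (A*A)/8 = A**2/8)
N(U(-5), a(-2, -3))*(132 + s(3, 1)) = ((2 - 2*(-3))**2/8)*(132 + (1/12)*1) = ((2 + 6)**2/8)*(132 + 1/12) = ((1/8)*8**2)*(1585/12) = ((1/8)*64)*(1585/12) = 8*(1585/12) = 3170/3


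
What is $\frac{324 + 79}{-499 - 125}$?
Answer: $- \frac{31}{48} \approx -0.64583$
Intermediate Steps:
$\frac{324 + 79}{-499 - 125} = \frac{403}{-624} = 403 \left(- \frac{1}{624}\right) = - \frac{31}{48}$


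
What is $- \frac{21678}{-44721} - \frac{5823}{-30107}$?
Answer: $\frac{304356643}{448805049} \approx 0.67815$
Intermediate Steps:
$- \frac{21678}{-44721} - \frac{5823}{-30107} = \left(-21678\right) \left(- \frac{1}{44721}\right) - - \frac{5823}{30107} = \frac{7226}{14907} + \frac{5823}{30107} = \frac{304356643}{448805049}$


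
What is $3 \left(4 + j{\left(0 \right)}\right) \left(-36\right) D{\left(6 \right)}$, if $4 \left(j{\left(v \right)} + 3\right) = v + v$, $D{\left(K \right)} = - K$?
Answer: $648$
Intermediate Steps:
$j{\left(v \right)} = -3 + \frac{v}{2}$ ($j{\left(v \right)} = -3 + \frac{v + v}{4} = -3 + \frac{2 v}{4} = -3 + \frac{v}{2}$)
$3 \left(4 + j{\left(0 \right)}\right) \left(-36\right) D{\left(6 \right)} = 3 \left(4 + \left(-3 + \frac{1}{2} \cdot 0\right)\right) \left(-36\right) \left(\left(-1\right) 6\right) = 3 \left(4 + \left(-3 + 0\right)\right) \left(-36\right) \left(-6\right) = 3 \left(4 - 3\right) \left(-36\right) \left(-6\right) = 3 \cdot 1 \left(-36\right) \left(-6\right) = 3 \left(-36\right) \left(-6\right) = \left(-108\right) \left(-6\right) = 648$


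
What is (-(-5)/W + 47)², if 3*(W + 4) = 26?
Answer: 452929/196 ≈ 2310.9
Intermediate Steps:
W = 14/3 (W = -4 + (⅓)*26 = -4 + 26/3 = 14/3 ≈ 4.6667)
(-(-5)/W + 47)² = (-(-5)/14/3 + 47)² = (-(-5)*3/14 + 47)² = (-1*(-15/14) + 47)² = (15/14 + 47)² = (673/14)² = 452929/196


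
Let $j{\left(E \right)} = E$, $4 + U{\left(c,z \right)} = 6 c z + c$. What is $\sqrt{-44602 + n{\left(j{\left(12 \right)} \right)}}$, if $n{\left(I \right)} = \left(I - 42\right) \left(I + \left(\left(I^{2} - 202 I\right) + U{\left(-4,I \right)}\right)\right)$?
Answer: $\sqrt{32318} \approx 179.77$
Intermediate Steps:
$U{\left(c,z \right)} = -4 + c + 6 c z$ ($U{\left(c,z \right)} = -4 + \left(6 c z + c\right) = -4 + \left(c + 6 c z\right) = -4 + c + 6 c z$)
$n{\left(I \right)} = \left(-42 + I\right) \left(-8 + I^{2} - 225 I\right)$ ($n{\left(I \right)} = \left(I - 42\right) \left(I - \left(8 - I^{2} + 226 I\right)\right) = \left(-42 + I\right) \left(I - \left(8 - I^{2} + 226 I\right)\right) = \left(-42 + I\right) \left(-8 + I^{2} - 225 I\right)$)
$\sqrt{-44602 + n{\left(j{\left(12 \right)} \right)}} = \sqrt{-44602 + \left(336 + 12^{3} - 267 \cdot 12^{2} + 9442 \cdot 12\right)} = \sqrt{-44602 + \left(336 + 1728 - 38448 + 113304\right)} = \sqrt{-44602 + 76920} = \sqrt{32318}$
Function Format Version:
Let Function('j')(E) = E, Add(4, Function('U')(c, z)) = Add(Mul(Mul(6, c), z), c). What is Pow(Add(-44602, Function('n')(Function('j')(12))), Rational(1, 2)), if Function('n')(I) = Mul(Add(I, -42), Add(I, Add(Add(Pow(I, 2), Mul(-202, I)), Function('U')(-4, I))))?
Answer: Pow(32318, Rational(1, 2)) ≈ 179.77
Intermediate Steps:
Function('U')(c, z) = Add(-4, c, Mul(6, c, z)) (Function('U')(c, z) = Add(-4, Add(Mul(Mul(6, c), z), c)) = Add(-4, Add(Mul(6, c, z), c)) = Add(-4, Add(c, Mul(6, c, z))) = Add(-4, c, Mul(6, c, z)))
Function('n')(I) = Mul(Add(-42, I), Add(-8, Pow(I, 2), Mul(-225, I))) (Function('n')(I) = Mul(Add(I, -42), Add(I, Add(Add(Pow(I, 2), Mul(-202, I)), Add(-4, -4, Mul(6, -4, I))))) = Mul(Add(-42, I), Add(I, Add(Add(Pow(I, 2), Mul(-202, I)), Add(-4, -4, Mul(-24, I))))) = Mul(Add(-42, I), Add(I, Add(Add(Pow(I, 2), Mul(-202, I)), Add(-8, Mul(-24, I))))) = Mul(Add(-42, I), Add(I, Add(-8, Pow(I, 2), Mul(-226, I)))) = Mul(Add(-42, I), Add(-8, Pow(I, 2), Mul(-225, I))))
Pow(Add(-44602, Function('n')(Function('j')(12))), Rational(1, 2)) = Pow(Add(-44602, Add(336, Pow(12, 3), Mul(-267, Pow(12, 2)), Mul(9442, 12))), Rational(1, 2)) = Pow(Add(-44602, Add(336, 1728, Mul(-267, 144), 113304)), Rational(1, 2)) = Pow(Add(-44602, Add(336, 1728, -38448, 113304)), Rational(1, 2)) = Pow(Add(-44602, 76920), Rational(1, 2)) = Pow(32318, Rational(1, 2))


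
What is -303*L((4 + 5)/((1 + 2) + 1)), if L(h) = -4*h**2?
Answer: 24543/4 ≈ 6135.8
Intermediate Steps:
-303*L((4 + 5)/((1 + 2) + 1)) = -(-1212)*((4 + 5)/((1 + 2) + 1))**2 = -(-1212)*(9/(3 + 1))**2 = -(-1212)*(9/4)**2 = -(-1212)*81/16 = -303*(-81/4) = 24543/4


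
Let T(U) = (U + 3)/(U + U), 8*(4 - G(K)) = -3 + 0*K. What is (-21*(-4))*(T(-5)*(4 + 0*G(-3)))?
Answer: 336/5 ≈ 67.200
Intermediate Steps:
G(K) = 35/8 (G(K) = 4 - (-3 + 0*K)/8 = 4 - (-3 + 0)/8 = 4 - ⅛*(-3) = 4 + 3/8 = 35/8)
T(U) = (3 + U)/(2*U) (T(U) = (3 + U)/((2*U)) = (3 + U)*(1/(2*U)) = (3 + U)/(2*U))
(-21*(-4))*(T(-5)*(4 + 0*G(-3))) = (-21*(-4))*(((½)*(3 - 5)/(-5))*(4 + 0*(35/8))) = 84*(((½)*(-⅕)*(-2))*(4 + 0)) = 84*((⅕)*4) = 84*(⅘) = 336/5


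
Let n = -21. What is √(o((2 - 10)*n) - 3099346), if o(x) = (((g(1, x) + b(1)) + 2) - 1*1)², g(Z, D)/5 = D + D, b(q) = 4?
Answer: I*√260121 ≈ 510.02*I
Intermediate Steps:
g(Z, D) = 10*D (g(Z, D) = 5*(D + D) = 5*(2*D) = 10*D)
o(x) = (5 + 10*x)² (o(x) = (((10*x + 4) + 2) - 1*1)² = (((4 + 10*x) + 2) - 1)² = ((6 + 10*x) - 1)² = (5 + 10*x)²)
√(o((2 - 10)*n) - 3099346) = √(25*(1 + 2*((2 - 10)*(-21)))² - 3099346) = √(25*(1 + 2*(-8*(-21)))² - 3099346) = √(25*(1 + 2*168)² - 3099346) = √(25*(1 + 336)² - 3099346) = √(25*337² - 3099346) = √(25*113569 - 3099346) = √(2839225 - 3099346) = √(-260121) = I*√260121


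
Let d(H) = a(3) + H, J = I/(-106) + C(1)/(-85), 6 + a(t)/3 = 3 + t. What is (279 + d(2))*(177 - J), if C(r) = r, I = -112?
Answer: 222742518/4505 ≈ 49443.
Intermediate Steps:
a(t) = -9 + 3*t (a(t) = -18 + 3*(3 + t) = -18 + (9 + 3*t) = -9 + 3*t)
J = 4707/4505 (J = -112/(-106) + 1/(-85) = -112*(-1/106) + 1*(-1/85) = 56/53 - 1/85 = 4707/4505 ≈ 1.0448)
d(H) = H (d(H) = (-9 + 3*3) + H = (-9 + 9) + H = 0 + H = H)
(279 + d(2))*(177 - J) = (279 + 2)*(177 - 1*4707/4505) = 281*(177 - 4707/4505) = 281*(792678/4505) = 222742518/4505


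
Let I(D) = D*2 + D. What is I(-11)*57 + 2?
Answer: -1879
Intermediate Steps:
I(D) = 3*D (I(D) = 2*D + D = 3*D)
I(-11)*57 + 2 = (3*(-11))*57 + 2 = -33*57 + 2 = -1881 + 2 = -1879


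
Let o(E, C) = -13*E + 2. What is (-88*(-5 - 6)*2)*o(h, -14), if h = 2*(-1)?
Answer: 54208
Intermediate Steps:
h = -2
o(E, C) = 2 - 13*E
(-88*(-5 - 6)*2)*o(h, -14) = (-88*(-5 - 6)*2)*(2 - 13*(-2)) = (-(-968)*2)*(2 + 26) = -88*(-22)*28 = 1936*28 = 54208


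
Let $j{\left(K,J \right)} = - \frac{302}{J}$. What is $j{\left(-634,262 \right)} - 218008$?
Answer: $- \frac{28559199}{131} \approx -2.1801 \cdot 10^{5}$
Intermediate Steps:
$j{\left(-634,262 \right)} - 218008 = - \frac{302}{262} - 218008 = \left(-302\right) \frac{1}{262} - 218008 = - \frac{151}{131} - 218008 = - \frac{28559199}{131}$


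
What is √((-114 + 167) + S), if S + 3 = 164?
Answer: √214 ≈ 14.629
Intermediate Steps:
S = 161 (S = -3 + 164 = 161)
√((-114 + 167) + S) = √((-114 + 167) + 161) = √(53 + 161) = √214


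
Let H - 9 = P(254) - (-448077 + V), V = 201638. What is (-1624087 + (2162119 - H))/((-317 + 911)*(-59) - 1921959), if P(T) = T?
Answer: -6474/43489 ≈ -0.14887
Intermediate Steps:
H = 246702 (H = 9 + (254 - (-448077 + 201638)) = 9 + (254 - 1*(-246439)) = 9 + (254 + 246439) = 9 + 246693 = 246702)
(-1624087 + (2162119 - H))/((-317 + 911)*(-59) - 1921959) = (-1624087 + (2162119 - 1*246702))/((-317 + 911)*(-59) - 1921959) = (-1624087 + (2162119 - 246702))/(594*(-59) - 1921959) = (-1624087 + 1915417)/(-35046 - 1921959) = 291330/(-1957005) = 291330*(-1/1957005) = -6474/43489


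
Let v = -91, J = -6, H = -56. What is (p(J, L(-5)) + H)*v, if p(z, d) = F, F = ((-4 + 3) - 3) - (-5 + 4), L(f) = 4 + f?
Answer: 5369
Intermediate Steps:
F = -3 (F = (-1 - 3) - 1*(-1) = -4 + 1 = -3)
p(z, d) = -3
(p(J, L(-5)) + H)*v = (-3 - 56)*(-91) = -59*(-91) = 5369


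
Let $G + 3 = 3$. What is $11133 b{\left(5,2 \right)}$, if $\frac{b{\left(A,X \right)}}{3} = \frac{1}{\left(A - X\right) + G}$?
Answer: $11133$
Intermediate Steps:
$G = 0$ ($G = -3 + 3 = 0$)
$b{\left(A,X \right)} = \frac{3}{A - X}$ ($b{\left(A,X \right)} = \frac{3}{\left(A - X\right) + 0} = \frac{3}{A - X}$)
$11133 b{\left(5,2 \right)} = 11133 \frac{3}{5 - 2} = 11133 \cdot \frac{3}{3} = 11133 \cdot 3 \cdot \frac{1}{3} = 11133 \cdot 1 = 11133$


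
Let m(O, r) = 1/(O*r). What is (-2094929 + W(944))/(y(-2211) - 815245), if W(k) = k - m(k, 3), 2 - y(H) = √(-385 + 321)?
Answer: 4834525929836603/1882207094288016 - 5930165521*I/235275886786002 ≈ 2.5685 - 2.5205e-5*I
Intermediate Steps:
y(H) = 2 - 8*I (y(H) = 2 - √(-385 + 321) = 2 - √(-64) = 2 - 8*I)
m(O, r) = 1/(O*r)
W(k) = k - 1/(3*k) (W(k) = k - 1/(k*3) = k - 1/(3*k))
(-2094929 + W(944))/(y(-2211) - 815245) = (-2094929 + (944 - ⅓/944))/((2 - 8*I) - 815245) = (-2094929 + (944 - ⅓*1/944))/(-815243 - 8*I) = (-2094929 + (944 - 1/2832))*((-815243 + 8*I)/664621149113) = (-2094929 + 2673407/2832)*((-815243 + 8*I)/664621149113) = -5930165521*(-815243 + 8*I)/1882207094288016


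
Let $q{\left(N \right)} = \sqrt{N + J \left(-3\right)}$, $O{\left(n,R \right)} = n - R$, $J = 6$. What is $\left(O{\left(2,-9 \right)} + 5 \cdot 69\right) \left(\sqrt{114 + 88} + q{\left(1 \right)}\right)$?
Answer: $356 \sqrt{202} + 356 i \sqrt{17} \approx 5059.7 + 1467.8 i$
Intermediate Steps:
$q{\left(N \right)} = \sqrt{-18 + N}$ ($q{\left(N \right)} = \sqrt{N + 6 \left(-3\right)} = \sqrt{N - 18} = \sqrt{-18 + N}$)
$\left(O{\left(2,-9 \right)} + 5 \cdot 69\right) \left(\sqrt{114 + 88} + q{\left(1 \right)}\right) = \left(\left(2 - -9\right) + 5 \cdot 69\right) \left(\sqrt{114 + 88} + \sqrt{-18 + 1}\right) = \left(\left(2 + 9\right) + 345\right) \left(\sqrt{202} + \sqrt{-17}\right) = \left(11 + 345\right) \left(\sqrt{202} + i \sqrt{17}\right) = 356 \left(\sqrt{202} + i \sqrt{17}\right) = 356 \sqrt{202} + 356 i \sqrt{17}$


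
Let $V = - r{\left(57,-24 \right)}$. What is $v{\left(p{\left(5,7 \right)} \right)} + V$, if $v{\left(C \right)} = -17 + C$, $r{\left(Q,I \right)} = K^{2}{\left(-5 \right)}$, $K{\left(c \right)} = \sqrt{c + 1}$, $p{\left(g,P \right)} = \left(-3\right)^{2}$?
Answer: $-4$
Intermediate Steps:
$p{\left(g,P \right)} = 9$
$K{\left(c \right)} = \sqrt{1 + c}$
$r{\left(Q,I \right)} = -4$ ($r{\left(Q,I \right)} = \left(\sqrt{1 - 5}\right)^{2} = \left(\sqrt{-4}\right)^{2} = \left(2 i\right)^{2} = -4$)
$V = 4$ ($V = \left(-1\right) \left(-4\right) = 4$)
$v{\left(p{\left(5,7 \right)} \right)} + V = \left(-17 + 9\right) + 4 = -8 + 4 = -4$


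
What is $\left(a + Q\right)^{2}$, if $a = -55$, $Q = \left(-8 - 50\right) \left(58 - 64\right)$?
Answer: $85849$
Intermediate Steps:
$Q = 348$ ($Q = \left(-58\right) \left(-6\right) = 348$)
$\left(a + Q\right)^{2} = \left(-55 + 348\right)^{2} = 293^{2} = 85849$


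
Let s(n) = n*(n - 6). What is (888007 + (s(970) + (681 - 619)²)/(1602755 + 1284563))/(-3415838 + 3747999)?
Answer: 183139966725/68503888157 ≈ 2.6734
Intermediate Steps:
s(n) = n*(-6 + n)
(888007 + (s(970) + (681 - 619)²)/(1602755 + 1284563))/(-3415838 + 3747999) = (888007 + (970*(-6 + 970) + (681 - 619)²)/(1602755 + 1284563))/(-3415838 + 3747999) = (888007 + (970*964 + 62²)/2887318)/332161 = (888007 + (935080 + 3844)*(1/2887318))*(1/332161) = (888007 + 938924*(1/2887318))*(1/332161) = (888007 + 67066/206237)*(1/332161) = (183139966725/206237)*(1/332161) = 183139966725/68503888157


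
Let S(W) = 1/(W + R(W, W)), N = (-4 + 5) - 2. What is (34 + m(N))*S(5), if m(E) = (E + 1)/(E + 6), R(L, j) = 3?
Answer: 17/4 ≈ 4.2500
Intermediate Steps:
N = -1 (N = 1 - 2 = -1)
m(E) = (1 + E)/(6 + E)
S(W) = 1/(3 + W) (S(W) = 1/(W + 3) = 1/(3 + W))
(34 + m(N))*S(5) = (34 + (1 - 1)/(6 - 1))/(3 + 5) = (34 + 0/5)/8 = (34 + (1/5)*0)*(1/8) = (34 + 0)*(1/8) = 34*(1/8) = 17/4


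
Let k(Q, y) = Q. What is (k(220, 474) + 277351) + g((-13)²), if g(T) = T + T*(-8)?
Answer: 276388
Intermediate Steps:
g(T) = -7*T (g(T) = T - 8*T = -7*T)
(k(220, 474) + 277351) + g((-13)²) = (220 + 277351) - 7*(-13)² = 277571 - 7*169 = 277571 - 1183 = 276388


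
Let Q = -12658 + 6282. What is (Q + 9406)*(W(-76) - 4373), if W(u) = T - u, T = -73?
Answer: -13241100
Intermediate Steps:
W(u) = -73 - u
Q = -6376
(Q + 9406)*(W(-76) - 4373) = (-6376 + 9406)*((-73 - 1*(-76)) - 4373) = 3030*((-73 + 76) - 4373) = 3030*(3 - 4373) = 3030*(-4370) = -13241100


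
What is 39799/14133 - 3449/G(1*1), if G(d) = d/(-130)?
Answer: 6336853009/14133 ≈ 4.4837e+5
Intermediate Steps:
G(d) = -d/130 (G(d) = d*(-1/130) = -d/130)
39799/14133 - 3449/G(1*1) = 39799/14133 - 3449/((-1/130)) = 39799*(1/14133) - 3449/((-1/130*1)) = 39799/14133 - 3449/(-1/130) = 39799/14133 - 3449*(-130) = 39799/14133 + 448370 = 6336853009/14133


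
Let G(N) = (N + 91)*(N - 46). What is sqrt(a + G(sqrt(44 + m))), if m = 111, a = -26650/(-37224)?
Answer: sqrt(-38781021499 + 433008180*sqrt(155))/3102 ≈ 58.907*I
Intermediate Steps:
a = 13325/18612 (a = -26650*(-1/37224) = 13325/18612 ≈ 0.71594)
G(N) = (-46 + N)*(91 + N) (G(N) = (91 + N)*(-46 + N) = (-46 + N)*(91 + N))
sqrt(a + G(sqrt(44 + m))) = sqrt(13325/18612 + (-4186 + (sqrt(44 + 111))**2 + 45*sqrt(44 + 111))) = sqrt(13325/18612 + (-4186 + (sqrt(155))**2 + 45*sqrt(155))) = sqrt(13325/18612 + (-4186 + 155 + 45*sqrt(155))) = sqrt(13325/18612 + (-4031 + 45*sqrt(155))) = sqrt(-75011647/18612 + 45*sqrt(155))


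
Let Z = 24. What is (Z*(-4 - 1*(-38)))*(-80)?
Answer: -65280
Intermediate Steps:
(Z*(-4 - 1*(-38)))*(-80) = (24*(-4 - 1*(-38)))*(-80) = (24*(-4 + 38))*(-80) = (24*34)*(-80) = 816*(-80) = -65280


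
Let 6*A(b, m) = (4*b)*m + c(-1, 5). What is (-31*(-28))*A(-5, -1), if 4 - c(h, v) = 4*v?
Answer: 1736/3 ≈ 578.67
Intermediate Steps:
c(h, v) = 4 - 4*v
A(b, m) = -8/3 + 2*b*m/3 (A(b, m) = ((4*b)*m + (4 - 4*5))/6 = (4*b*m + (4 - 20))/6 = (4*b*m - 16)/6 = (-16 + 4*b*m)/6 = -8/3 + 2*b*m/3)
(-31*(-28))*A(-5, -1) = (-31*(-28))*(-8/3 + (2/3)*(-5)*(-1)) = 868*(-8/3 + 10/3) = 868*(2/3) = 1736/3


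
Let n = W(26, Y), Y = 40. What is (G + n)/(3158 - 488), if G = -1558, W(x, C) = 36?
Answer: -761/1335 ≈ -0.57004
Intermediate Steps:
n = 36
(G + n)/(3158 - 488) = (-1558 + 36)/(3158 - 488) = -1522/2670 = -1522*1/2670 = -761/1335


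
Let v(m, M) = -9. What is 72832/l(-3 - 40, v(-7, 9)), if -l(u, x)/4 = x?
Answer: 18208/9 ≈ 2023.1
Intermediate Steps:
l(u, x) = -4*x
72832/l(-3 - 40, v(-7, 9)) = 72832/((-4*(-9))) = 72832/36 = 72832*(1/36) = 18208/9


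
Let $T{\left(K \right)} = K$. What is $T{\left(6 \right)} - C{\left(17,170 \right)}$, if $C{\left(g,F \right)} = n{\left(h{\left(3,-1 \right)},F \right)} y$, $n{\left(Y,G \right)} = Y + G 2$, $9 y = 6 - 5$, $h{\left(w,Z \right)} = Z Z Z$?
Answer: $- \frac{95}{3} \approx -31.667$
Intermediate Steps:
$h{\left(w,Z \right)} = Z^{3}$ ($h{\left(w,Z \right)} = Z^{2} Z = Z^{3}$)
$y = \frac{1}{9}$ ($y = \frac{6 - 5}{9} = \frac{1}{9} \cdot 1 = \frac{1}{9} \approx 0.11111$)
$n{\left(Y,G \right)} = Y + 2 G$
$C{\left(g,F \right)} = - \frac{1}{9} + \frac{2 F}{9}$ ($C{\left(g,F \right)} = \left(\left(-1\right)^{3} + 2 F\right) \frac{1}{9} = \left(-1 + 2 F\right) \frac{1}{9} = - \frac{1}{9} + \frac{2 F}{9}$)
$T{\left(6 \right)} - C{\left(17,170 \right)} = 6 - \left(- \frac{1}{9} + \frac{2}{9} \cdot 170\right) = 6 - \left(- \frac{1}{9} + \frac{340}{9}\right) = 6 - \frac{113}{3} = - \frac{95}{3}$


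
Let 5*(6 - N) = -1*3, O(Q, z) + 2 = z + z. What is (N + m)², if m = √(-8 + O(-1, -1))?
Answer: 789/25 + 132*I*√3/5 ≈ 31.56 + 45.726*I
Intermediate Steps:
O(Q, z) = -2 + 2*z (O(Q, z) = -2 + (z + z) = -2 + 2*z)
N = 33/5 (N = 6 - (-1)*3/5 = 6 - ⅕*(-3) = 6 + ⅗ = 33/5 ≈ 6.6000)
m = 2*I*√3 (m = √(-8 + (-2 + 2*(-1))) = √(-8 + (-2 - 2)) = √(-8 - 4) = √(-12) = 2*I*√3 ≈ 3.4641*I)
(N + m)² = (33/5 + 2*I*√3)²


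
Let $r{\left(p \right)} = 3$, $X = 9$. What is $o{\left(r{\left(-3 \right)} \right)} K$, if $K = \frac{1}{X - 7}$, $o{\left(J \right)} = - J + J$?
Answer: $0$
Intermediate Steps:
$o{\left(J \right)} = 0$
$K = \frac{1}{2}$ ($K = \frac{1}{9 - 7} = \frac{1}{2} \approx 0.5$)
$o{\left(r{\left(-3 \right)} \right)} K = 0 \cdot \frac{1}{2} = 0$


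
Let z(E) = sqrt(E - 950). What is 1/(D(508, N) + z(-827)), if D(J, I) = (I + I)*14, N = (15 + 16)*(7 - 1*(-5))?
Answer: 10416/108494833 - I*sqrt(1777)/108494833 ≈ 9.6005e-5 - 3.8854e-7*I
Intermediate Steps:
N = 372 (N = 31*(7 + 5) = 31*12 = 372)
D(J, I) = 28*I (D(J, I) = (2*I)*14 = 28*I)
z(E) = sqrt(-950 + E)
1/(D(508, N) + z(-827)) = 1/(28*372 + sqrt(-950 - 827)) = 1/(10416 + sqrt(-1777)) = 1/(10416 + I*sqrt(1777))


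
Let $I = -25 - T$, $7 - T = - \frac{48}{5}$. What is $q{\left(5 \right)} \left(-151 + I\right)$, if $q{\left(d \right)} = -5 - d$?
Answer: $1926$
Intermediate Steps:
$T = \frac{83}{5}$ ($T = 7 - - \frac{48}{5} = 7 + \frac{48}{5} = \frac{83}{5} \approx 16.6$)
$I = - \frac{208}{5}$ ($I = -25 - \frac{83}{5} = - \frac{208}{5} \approx -41.6$)
$q{\left(5 \right)} \left(-151 + I\right) = \left(-5 - 5\right) \left(-151 - \frac{208}{5}\right) = \left(-5 - 5\right) \left(- \frac{963}{5}\right) = \left(-10\right) \left(- \frac{963}{5}\right) = 1926$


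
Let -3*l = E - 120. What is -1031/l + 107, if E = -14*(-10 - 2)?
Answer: 2743/16 ≈ 171.44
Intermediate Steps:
E = 168 (E = -14*(-12) = 168)
l = -16 (l = -(168 - 120)/3 = -1/3*48 = -16)
-1031/l + 107 = -1031/(-16) + 107 = -1031*(-1/16) + 107 = 1031/16 + 107 = 2743/16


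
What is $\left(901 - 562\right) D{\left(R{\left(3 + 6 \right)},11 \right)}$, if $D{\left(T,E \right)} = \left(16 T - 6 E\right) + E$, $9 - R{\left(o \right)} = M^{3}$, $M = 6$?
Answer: $-1141413$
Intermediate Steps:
$R{\left(o \right)} = -207$ ($R{\left(o \right)} = 9 - 6^{3} = 9 - 216 = -207$)
$D{\left(T,E \right)} = - 5 E + 16 T$ ($D{\left(T,E \right)} = \left(- 6 E + 16 T\right) + E = - 5 E + 16 T$)
$\left(901 - 562\right) D{\left(R{\left(3 + 6 \right)},11 \right)} = \left(901 - 562\right) \left(\left(-5\right) 11 + 16 \left(-207\right)\right) = 339 \left(-55 - 3312\right) = 339 \left(-3367\right) = -1141413$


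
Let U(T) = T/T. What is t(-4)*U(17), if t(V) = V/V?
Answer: 1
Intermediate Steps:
t(V) = 1
U(T) = 1
t(-4)*U(17) = 1*1 = 1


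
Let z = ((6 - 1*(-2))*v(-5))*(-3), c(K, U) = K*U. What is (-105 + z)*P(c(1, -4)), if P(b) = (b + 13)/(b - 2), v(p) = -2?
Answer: 171/2 ≈ 85.500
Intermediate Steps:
P(b) = (13 + b)/(-2 + b)
z = 48 (z = ((6 - 1*(-2))*(-2))*(-3) = ((6 + 2)*(-2))*(-3) = (8*(-2))*(-3) = -16*(-3) = 48)
(-105 + z)*P(c(1, -4)) = (-105 + 48)*((13 + 1*(-4))/(-2 + 1*(-4))) = -57*(13 - 4)/(-2 - 4) = -57*9/(-6) = -(-19)*9/2 = -57*(-3/2) = 171/2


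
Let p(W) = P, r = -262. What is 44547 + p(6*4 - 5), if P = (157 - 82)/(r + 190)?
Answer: 1069103/24 ≈ 44546.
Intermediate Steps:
P = -25/24 (P = (157 - 82)/(-262 + 190) = 75/(-72) = 75*(-1/72) = -25/24 ≈ -1.0417)
p(W) = -25/24
44547 + p(6*4 - 5) = 44547 - 25/24 = 1069103/24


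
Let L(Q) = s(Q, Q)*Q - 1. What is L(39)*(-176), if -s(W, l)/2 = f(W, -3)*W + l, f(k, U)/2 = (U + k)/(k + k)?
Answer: 1029776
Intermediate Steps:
f(k, U) = (U + k)/k (f(k, U) = 2*((U + k)/(k + k)) = 2*((U + k)/((2*k))) = 2*((U + k)*(1/(2*k))) = 2*((U + k)/(2*k)) = (U + k)/k)
s(W, l) = 6 - 2*W - 2*l (s(W, l) = -2*(((-3 + W)/W)*W + l) = -2*((-3 + W) + l) = -2*(-3 + W + l) = 6 - 2*W - 2*l)
L(Q) = -1 + Q*(6 - 4*Q) (L(Q) = (6 - 2*Q - 2*Q)*Q - 1 = (6 - 4*Q)*Q - 1 = Q*(6 - 4*Q) - 1 = -1 + Q*(6 - 4*Q))
L(39)*(-176) = (-1 - 4*39**2 + 6*39)*(-176) = (-1 - 4*1521 + 234)*(-176) = (-1 - 6084 + 234)*(-176) = -5851*(-176) = 1029776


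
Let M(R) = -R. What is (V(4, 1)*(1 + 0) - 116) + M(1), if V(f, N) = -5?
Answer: -122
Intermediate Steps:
(V(4, 1)*(1 + 0) - 116) + M(1) = (-5*(1 + 0) - 116) - 1*1 = (-5*1 - 116) - 1 = (-5 - 116) - 1 = -121 - 1 = -122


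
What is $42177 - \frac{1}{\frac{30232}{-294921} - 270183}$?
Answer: $\frac{3360776005572096}{79682670775} \approx 42177.0$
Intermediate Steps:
$42177 - \frac{1}{\frac{30232}{-294921} - 270183} = 42177 - \frac{1}{30232 \left(- \frac{1}{294921}\right) - 270183} = 42177 - \frac{1}{- \frac{30232}{294921} - 270183} = 42177 - \frac{1}{- \frac{79682670775}{294921}} = 42177 - - \frac{294921}{79682670775} = 42177 + \frac{294921}{79682670775} = \frac{3360776005572096}{79682670775}$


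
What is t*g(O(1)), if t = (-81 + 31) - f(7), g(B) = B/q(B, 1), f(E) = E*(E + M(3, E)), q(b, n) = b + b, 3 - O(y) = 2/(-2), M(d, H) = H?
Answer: -74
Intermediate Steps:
O(y) = 4 (O(y) = 3 - 2/(-2) = 3 - 2*(-1)/2 = 3 - 1*(-1) = 3 + 1 = 4)
q(b, n) = 2*b
f(E) = 2*E**2 (f(E) = E*(E + E) = E*(2*E) = 2*E**2)
g(B) = 1/2 (g(B) = B/((2*B)) = B*(1/(2*B)) = 1/2)
t = -148 (t = (-81 + 31) - 2*7**2 = -50 - 2*49 = -50 - 1*98 = -50 - 98 = -148)
t*g(O(1)) = -148*1/2 = -74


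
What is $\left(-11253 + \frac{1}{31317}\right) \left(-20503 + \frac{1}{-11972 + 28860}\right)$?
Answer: $\frac{5084319793281775}{22036729} \approx 2.3072 \cdot 10^{8}$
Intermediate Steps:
$\left(-11253 + \frac{1}{31317}\right) \left(-20503 + \frac{1}{-11972 + 28860}\right) = \left(-11253 + \frac{1}{31317}\right) \left(-20503 + \frac{1}{16888}\right) = - \frac{352410200 \left(-20503 + \frac{1}{16888}\right)}{31317} = \left(- \frac{352410200}{31317}\right) \left(- \frac{346254663}{16888}\right) = \frac{5084319793281775}{22036729}$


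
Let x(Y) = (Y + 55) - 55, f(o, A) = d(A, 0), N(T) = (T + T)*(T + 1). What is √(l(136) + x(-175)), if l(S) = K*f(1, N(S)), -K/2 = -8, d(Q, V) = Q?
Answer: √596049 ≈ 772.04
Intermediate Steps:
N(T) = 2*T*(1 + T) (N(T) = (2*T)*(1 + T) = 2*T*(1 + T))
f(o, A) = A
K = 16 (K = -2*(-8) = 16)
l(S) = 32*S*(1 + S) (l(S) = 16*(2*S*(1 + S)) = 32*S*(1 + S))
x(Y) = Y (x(Y) = (55 + Y) - 55 = Y)
√(l(136) + x(-175)) = √(32*136*(1 + 136) - 175) = √(32*136*137 - 175) = √(596224 - 175) = √596049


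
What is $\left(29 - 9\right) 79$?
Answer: $1580$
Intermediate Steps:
$\left(29 - 9\right) 79 = 20 \cdot 79 = 1580$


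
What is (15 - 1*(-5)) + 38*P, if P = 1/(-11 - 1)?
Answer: 101/6 ≈ 16.833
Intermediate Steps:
P = -1/12 (P = 1/(-12) = -1/12 ≈ -0.083333)
(15 - 1*(-5)) + 38*P = (15 - 1*(-5)) + 38*(-1/12) = (15 + 5) - 19/6 = 20 - 19/6 = 101/6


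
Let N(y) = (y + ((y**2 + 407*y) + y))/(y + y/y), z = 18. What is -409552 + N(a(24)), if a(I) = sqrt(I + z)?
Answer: -16774496/41 - 367*sqrt(42)/41 ≈ -4.0919e+5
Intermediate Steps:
a(I) = sqrt(18 + I) (a(I) = sqrt(I + 18) = sqrt(18 + I))
N(y) = (y**2 + 409*y)/(1 + y) (N(y) = (y + (y**2 + 408*y))/(y + 1) = (y**2 + 409*y)/(1 + y))
-409552 + N(a(24)) = -409552 + sqrt(18 + 24)*(409 + sqrt(18 + 24))/(1 + sqrt(18 + 24)) = -409552 + sqrt(42)*(409 + sqrt(42))/(1 + sqrt(42))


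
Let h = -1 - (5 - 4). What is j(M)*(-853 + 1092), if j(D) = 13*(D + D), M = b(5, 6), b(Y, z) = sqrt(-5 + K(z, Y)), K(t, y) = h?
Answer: 6214*I*sqrt(7) ≈ 16441.0*I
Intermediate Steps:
h = -2 (h = -1 - 1*1 = -1 - 1 = -2)
K(t, y) = -2
b(Y, z) = I*sqrt(7) (b(Y, z) = sqrt(-5 - 2) = sqrt(-7) = I*sqrt(7))
M = I*sqrt(7) ≈ 2.6458*I
j(D) = 26*D (j(D) = 13*(2*D) = 26*D)
j(M)*(-853 + 1092) = (26*(I*sqrt(7)))*(-853 + 1092) = (26*I*sqrt(7))*239 = 6214*I*sqrt(7)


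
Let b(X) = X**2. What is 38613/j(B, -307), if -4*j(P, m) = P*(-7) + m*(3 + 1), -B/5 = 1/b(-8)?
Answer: 9884928/78557 ≈ 125.83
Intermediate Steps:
B = -5/64 (B = -5/((-8)**2) = -5/64 ≈ -0.078125)
j(P, m) = -m + 7*P/4 (j(P, m) = -(P*(-7) + m*(3 + 1))/4 = -(-7*P + m*4)/4 = -(-7*P + 4*m)/4 = -m + 7*P/4)
38613/j(B, -307) = 38613/(-1*(-307) + (7/4)*(-5/64)) = 38613/(307 - 35/256) = 38613/(78557/256) = 38613*(256/78557) = 9884928/78557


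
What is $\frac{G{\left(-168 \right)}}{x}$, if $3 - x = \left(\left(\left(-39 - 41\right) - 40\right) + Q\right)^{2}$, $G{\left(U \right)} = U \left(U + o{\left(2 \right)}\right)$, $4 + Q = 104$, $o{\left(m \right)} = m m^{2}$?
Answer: $- \frac{26880}{397} \approx -67.708$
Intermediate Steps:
$o{\left(m \right)} = m^{3}$
$Q = 100$ ($Q = -4 + 104 = 100$)
$G{\left(U \right)} = U \left(8 + U\right)$ ($G{\left(U \right)} = U \left(U + 2^{3}\right) = U \left(U + 8\right) = U \left(8 + U\right)$)
$x = -397$ ($x = 3 - \left(\left(\left(-39 - 41\right) - 40\right) + 100\right)^{2} = 3 - \left(\left(-80 - 40\right) + 100\right)^{2} = 3 - \left(-120 + 100\right)^{2} = 3 - \left(-20\right)^{2} = 3 - 400 = -397$)
$\frac{G{\left(-168 \right)}}{x} = \frac{\left(-168\right) \left(8 - 168\right)}{-397} = \left(-168\right) \left(-160\right) \left(- \frac{1}{397}\right) = 26880 \left(- \frac{1}{397}\right) = - \frac{26880}{397}$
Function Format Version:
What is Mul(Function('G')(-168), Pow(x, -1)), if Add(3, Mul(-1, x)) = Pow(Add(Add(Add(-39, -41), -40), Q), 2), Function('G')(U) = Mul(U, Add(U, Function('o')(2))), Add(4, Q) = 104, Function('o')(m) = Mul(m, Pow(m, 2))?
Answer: Rational(-26880, 397) ≈ -67.708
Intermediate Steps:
Function('o')(m) = Pow(m, 3)
Q = 100 (Q = Add(-4, 104) = 100)
Function('G')(U) = Mul(U, Add(8, U)) (Function('G')(U) = Mul(U, Add(U, Pow(2, 3))) = Mul(U, Add(U, 8)) = Mul(U, Add(8, U)))
x = -397 (x = Add(3, Mul(-1, Pow(Add(Add(Add(-39, -41), -40), 100), 2))) = Add(3, Mul(-1, Pow(Add(Add(-80, -40), 100), 2))) = Add(3, Mul(-1, Pow(Add(-120, 100), 2))) = Add(3, Mul(-1, Pow(-20, 2))) = Add(3, Mul(-1, 400)) = Add(3, -400) = -397)
Mul(Function('G')(-168), Pow(x, -1)) = Mul(Mul(-168, Add(8, -168)), Pow(-397, -1)) = Mul(Mul(-168, -160), Rational(-1, 397)) = Mul(26880, Rational(-1, 397)) = Rational(-26880, 397)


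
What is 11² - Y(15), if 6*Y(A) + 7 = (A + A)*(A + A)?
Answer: -167/6 ≈ -27.833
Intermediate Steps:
Y(A) = -7/6 + 2*A²/3 (Y(A) = -7/6 + ((A + A)*(A + A))/6 = -7/6 + ((2*A)*(2*A))/6 = -7/6 + (4*A²)/6 = -7/6 + 2*A²/3)
11² - Y(15) = 11² - (-7/6 + (⅔)*15²) = 121 - (-7/6 + (⅔)*225) = 121 - (-7/6 + 150) = 121 - 1*893/6 = 121 - 893/6 = -167/6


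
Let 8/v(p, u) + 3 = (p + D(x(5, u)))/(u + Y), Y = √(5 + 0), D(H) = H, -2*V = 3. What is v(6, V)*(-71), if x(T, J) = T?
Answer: 24 - 32*√5 ≈ -47.554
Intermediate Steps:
V = -3/2 (V = -½*3 = -3/2 ≈ -1.5000)
Y = √5 ≈ 2.2361
v(p, u) = 8/(-3 + (5 + p)/(u + √5)) (v(p, u) = 8/(-3 + (p + 5)/(u + √5)) = 8/(-3 + (5 + p)/(u + √5)))
v(6, V)*(-71) = (8*(-3/2 + √5)/(5 + 6 - 3*(-3/2) - 3*√5))*(-71) = (8*(-3/2 + √5)/(5 + 6 + 9/2 - 3*√5))*(-71) = (8*(-3/2 + √5)/(31/2 - 3*√5))*(-71) = -568*(-3/2 + √5)/(31/2 - 3*√5)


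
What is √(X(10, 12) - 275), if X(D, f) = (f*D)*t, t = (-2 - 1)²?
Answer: √805 ≈ 28.373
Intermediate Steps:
t = 9 (t = (-3)² = 9)
X(D, f) = 9*D*f (X(D, f) = (f*D)*9 = (D*f)*9 = 9*D*f)
√(X(10, 12) - 275) = √(9*10*12 - 275) = √(1080 - 275) = √805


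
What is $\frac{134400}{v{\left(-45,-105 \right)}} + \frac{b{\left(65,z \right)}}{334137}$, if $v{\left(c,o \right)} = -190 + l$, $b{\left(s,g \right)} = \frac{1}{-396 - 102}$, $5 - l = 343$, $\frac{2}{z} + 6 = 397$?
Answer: $- \frac{465920632811}{1830402486} \approx -254.55$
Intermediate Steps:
$z = \frac{2}{391}$ ($z = \frac{2}{-6 + 397} = \frac{2}{391} \approx 0.0051151$)
$l = -338$ ($l = 5 - 343 = -338$)
$b{\left(s,g \right)} = - \frac{1}{498}$ ($b{\left(s,g \right)} = \frac{1}{-498} = - \frac{1}{498}$)
$v{\left(c,o \right)} = -528$ ($v{\left(c,o \right)} = -190 - 338 = -528$)
$\frac{134400}{v{\left(-45,-105 \right)}} + \frac{b{\left(65,z \right)}}{334137} = \frac{134400}{-528} - \frac{1}{498 \cdot 334137} = 134400 \left(- \frac{1}{528}\right) - \frac{1}{166400226} = - \frac{2800}{11} - \frac{1}{166400226} = - \frac{465920632811}{1830402486}$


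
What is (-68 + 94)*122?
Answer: 3172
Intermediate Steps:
(-68 + 94)*122 = 26*122 = 3172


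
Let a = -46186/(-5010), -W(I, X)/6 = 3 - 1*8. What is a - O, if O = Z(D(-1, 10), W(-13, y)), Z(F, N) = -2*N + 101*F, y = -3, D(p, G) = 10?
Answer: -2356657/2505 ≈ -940.78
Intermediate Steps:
W(I, X) = 30 (W(I, X) = -6*(3 - 1*8) = -6*(3 - 8) = -6*(-5) = 30)
a = 23093/2505 (a = -46186*(-1/5010) = 23093/2505 ≈ 9.2188)
O = 950 (O = -2*30 + 101*10 = -60 + 1010 = 950)
a - O = 23093/2505 - 1*950 = 23093/2505 - 950 = -2356657/2505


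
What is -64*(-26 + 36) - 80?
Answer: -720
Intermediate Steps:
-64*(-26 + 36) - 80 = -64*10 - 80 = -640 - 80 = -720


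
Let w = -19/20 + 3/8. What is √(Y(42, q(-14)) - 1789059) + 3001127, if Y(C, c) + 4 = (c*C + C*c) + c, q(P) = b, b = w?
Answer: 3001127 + 37*I*√20910/4 ≈ 3.0011e+6 + 1337.6*I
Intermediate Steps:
w = -23/40 (w = -19*1/20 + 3*(⅛) = -19/20 + 3/8 = -23/40 ≈ -0.57500)
b = -23/40 ≈ -0.57500
q(P) = -23/40
Y(C, c) = -4 + c + 2*C*c (Y(C, c) = -4 + ((c*C + C*c) + c) = -4 + ((C*c + C*c) + c) = -4 + (2*C*c + c) = -4 + (c + 2*C*c) = -4 + c + 2*C*c)
√(Y(42, q(-14)) - 1789059) + 3001127 = √((-4 - 23/40 + 2*42*(-23/40)) - 1789059) + 3001127 = √((-4 - 23/40 - 483/10) - 1789059) + 3001127 = √(-423/8 - 1789059) + 3001127 = √(-14312895/8) + 3001127 = 37*I*√20910/4 + 3001127 = 3001127 + 37*I*√20910/4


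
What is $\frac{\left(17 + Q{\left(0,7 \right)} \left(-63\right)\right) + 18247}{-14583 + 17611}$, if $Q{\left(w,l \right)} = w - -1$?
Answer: $\frac{18201}{3028} \approx 6.0109$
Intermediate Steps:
$Q{\left(w,l \right)} = 1 + w$ ($Q{\left(w,l \right)} = w + 1 = 1 + w$)
$\frac{\left(17 + Q{\left(0,7 \right)} \left(-63\right)\right) + 18247}{-14583 + 17611} = \frac{\left(17 + \left(1 + 0\right) \left(-63\right)\right) + 18247}{-14583 + 17611} = \frac{\left(17 + 1 \left(-63\right)\right) + 18247}{3028} = \left(\left(17 - 63\right) + 18247\right) \frac{1}{3028} = \left(-46 + 18247\right) \frac{1}{3028} = 18201 \cdot \frac{1}{3028} = \frac{18201}{3028}$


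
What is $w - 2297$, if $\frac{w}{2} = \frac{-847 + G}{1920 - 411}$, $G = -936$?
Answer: $- \frac{3469739}{1509} \approx -2299.4$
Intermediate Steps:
$w = - \frac{3566}{1509}$ ($w = 2 \frac{-847 - 936}{1920 - 411} = 2 \left(- \frac{1783}{1509}\right) = - \frac{3566}{1509} \approx -2.3632$)
$w - 2297 = - \frac{3566}{1509} - 2297 = - \frac{3469739}{1509}$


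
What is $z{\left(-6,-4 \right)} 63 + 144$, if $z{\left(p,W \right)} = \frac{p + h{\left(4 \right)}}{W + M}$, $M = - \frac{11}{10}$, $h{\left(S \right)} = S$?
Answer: $\frac{2868}{17} \approx 168.71$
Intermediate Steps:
$M = - \frac{11}{10}$ ($M = \left(-11\right) \frac{1}{10} = - \frac{11}{10} \approx -1.1$)
$z{\left(p,W \right)} = \frac{4 + p}{- \frac{11}{10} + W}$ ($z{\left(p,W \right)} = \frac{p + 4}{W - \frac{11}{10}} = \frac{4 + p}{- \frac{11}{10} + W}$)
$z{\left(-6,-4 \right)} 63 + 144 = \frac{10 \left(4 - 6\right)}{-11 + 10 \left(-4\right)} 63 + 144 = 10 \frac{1}{-11 - 40} \left(-2\right) 63 + 144 = 10 \frac{1}{-51} \left(-2\right) 63 + 144 = 10 \left(- \frac{1}{51}\right) \left(-2\right) 63 + 144 = \frac{20}{51} \cdot 63 + 144 = \frac{420}{17} + 144 = \frac{2868}{17}$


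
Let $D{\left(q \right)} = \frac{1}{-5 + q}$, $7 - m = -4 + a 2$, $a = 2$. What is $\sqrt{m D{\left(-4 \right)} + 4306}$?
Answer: $\frac{\sqrt{38747}}{3} \approx 65.614$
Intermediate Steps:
$m = 7$ ($m = 7 - \left(-4 + 2 \cdot 2\right) = 7 - \left(-4 + 4\right) = 7 - 0 = 7 + 0 = 7$)
$\sqrt{m D{\left(-4 \right)} + 4306} = \sqrt{\frac{7}{-5 - 4} + 4306} = \sqrt{\frac{7}{-9} + 4306} = \sqrt{7 \left(- \frac{1}{9}\right) + 4306} = \sqrt{- \frac{7}{9} + 4306} = \sqrt{\frac{38747}{9}} = \frac{\sqrt{38747}}{3}$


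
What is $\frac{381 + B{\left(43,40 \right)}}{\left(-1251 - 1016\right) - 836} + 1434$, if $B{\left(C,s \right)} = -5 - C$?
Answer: $\frac{4449369}{3103} \approx 1433.9$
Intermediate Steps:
$\frac{381 + B{\left(43,40 \right)}}{\left(-1251 - 1016\right) - 836} + 1434 = \frac{381 - 48}{\left(-1251 - 1016\right) - 836} + 1434 = \frac{381 - 48}{-2267 - 836} + 1434 = \frac{333}{-3103} + 1434 = 333 \left(- \frac{1}{3103}\right) + 1434 = - \frac{333}{3103} + 1434 = \frac{4449369}{3103}$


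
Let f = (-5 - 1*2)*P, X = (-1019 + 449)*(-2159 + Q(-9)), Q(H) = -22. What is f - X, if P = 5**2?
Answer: -1243345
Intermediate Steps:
P = 25
X = 1243170 (X = (-1019 + 449)*(-2159 - 22) = -570*(-2181) = 1243170)
f = -175 (f = (-5 - 1*2)*25 = (-5 - 2)*25 = -7*25 = -175)
f - X = -175 - 1*1243170 = -175 - 1243170 = -1243345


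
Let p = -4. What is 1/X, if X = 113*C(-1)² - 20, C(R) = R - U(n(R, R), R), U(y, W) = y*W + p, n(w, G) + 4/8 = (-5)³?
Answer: 4/6782745 ≈ 5.8973e-7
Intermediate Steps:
n(w, G) = -251/2 (n(w, G) = -½ + (-5)³ = -½ - 125 = -251/2)
U(y, W) = -4 + W*y (U(y, W) = y*W - 4 = W*y - 4 = -4 + W*y)
C(R) = 4 + 253*R/2 (C(R) = R - (-4 + R*(-251/2)) = R - (-4 - 251*R/2) = R + (4 + 251*R/2) = 4 + 253*R/2)
X = 6782745/4 (X = 113*(4 + (253/2)*(-1))² - 20 = 113*(4 - 253/2)² - 20 = 113*(-245/2)² - 20 = 113*(60025/4) - 20 = 6782825/4 - 20 = 6782745/4 ≈ 1.6957e+6)
1/X = 1/(6782745/4) = 4/6782745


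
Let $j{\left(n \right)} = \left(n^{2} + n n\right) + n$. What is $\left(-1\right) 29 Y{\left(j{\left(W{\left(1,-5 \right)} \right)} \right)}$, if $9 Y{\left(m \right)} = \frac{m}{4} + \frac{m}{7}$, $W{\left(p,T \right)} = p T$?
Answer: $- \frac{1595}{28} \approx -56.964$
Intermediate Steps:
$W{\left(p,T \right)} = T p$
$j{\left(n \right)} = n + 2 n^{2}$ ($j{\left(n \right)} = \left(n^{2} + n^{2}\right) + n = 2 n^{2} + n = n + 2 n^{2}$)
$Y{\left(m \right)} = \frac{11 m}{252}$ ($Y{\left(m \right)} = \frac{\frac{m}{4} + \frac{m}{7}}{9} = \frac{\frac{11}{28} m}{9} = \frac{11 m}{252}$)
$\left(-1\right) 29 Y{\left(j{\left(W{\left(1,-5 \right)} \right)} \right)} = \left(-1\right) 29 \frac{11 \left(-5\right) 1 \left(1 + 2 \left(\left(-5\right) 1\right)\right)}{252} = - 29 \frac{11 \left(- 5 \left(1 + 2 \left(-5\right)\right)\right)}{252} = - 29 \frac{11 \left(- 5 \left(1 - 10\right)\right)}{252} = - 29 \frac{11 \left(\left(-5\right) \left(-9\right)\right)}{252} = - 29 \cdot \frac{11}{252} \cdot 45 = \left(-29\right) \frac{55}{28} = - \frac{1595}{28}$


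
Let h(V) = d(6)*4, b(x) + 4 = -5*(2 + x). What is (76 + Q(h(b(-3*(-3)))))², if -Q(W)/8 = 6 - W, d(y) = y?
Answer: 48400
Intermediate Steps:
b(x) = -14 - 5*x (b(x) = -4 - 5*(2 + x) = -4 + (-10 - 5*x) = -14 - 5*x)
h(V) = 24 (h(V) = 6*4 = 24)
Q(W) = -48 + 8*W (Q(W) = -8*(6 - W) = -48 + 8*W)
(76 + Q(h(b(-3*(-3)))))² = (76 + (-48 + 8*24))² = (76 + (-48 + 192))² = (76 + 144)² = 220² = 48400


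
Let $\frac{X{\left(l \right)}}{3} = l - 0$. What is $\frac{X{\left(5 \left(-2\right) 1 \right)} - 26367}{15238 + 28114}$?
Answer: $- \frac{26397}{43352} \approx -0.6089$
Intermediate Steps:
$X{\left(l \right)} = 3 l$ ($X{\left(l \right)} = 3 \left(l - 0\right) = 3 \left(l + 0\right) = 3 l$)
$\frac{X{\left(5 \left(-2\right) 1 \right)} - 26367}{15238 + 28114} = \frac{3 \cdot 5 \left(-2\right) 1 - 26367}{15238 + 28114} = \frac{3 \left(\left(-10\right) 1\right) - 26367}{43352} = \left(3 \left(-10\right) - 26367\right) \frac{1}{43352} = \left(-30 - 26367\right) \frac{1}{43352} = \left(-26397\right) \frac{1}{43352} = - \frac{26397}{43352}$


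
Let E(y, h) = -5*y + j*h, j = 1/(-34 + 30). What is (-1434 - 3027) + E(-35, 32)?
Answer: -4294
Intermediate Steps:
j = -¼ (j = 1/(-4) = -¼ ≈ -0.25000)
E(y, h) = -5*y - h/4
(-1434 - 3027) + E(-35, 32) = (-1434 - 3027) + (-5*(-35) - ¼*32) = -4461 + (175 - 8) = -4461 + 167 = -4294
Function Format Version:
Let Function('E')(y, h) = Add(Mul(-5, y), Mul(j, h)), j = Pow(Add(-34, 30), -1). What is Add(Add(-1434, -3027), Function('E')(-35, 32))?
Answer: -4294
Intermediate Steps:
j = Rational(-1, 4) (j = Pow(-4, -1) = Rational(-1, 4) ≈ -0.25000)
Function('E')(y, h) = Add(Mul(-5, y), Mul(Rational(-1, 4), h))
Add(Add(-1434, -3027), Function('E')(-35, 32)) = Add(Add(-1434, -3027), Add(Mul(-5, -35), Mul(Rational(-1, 4), 32))) = Add(-4461, Add(175, -8)) = Add(-4461, 167) = -4294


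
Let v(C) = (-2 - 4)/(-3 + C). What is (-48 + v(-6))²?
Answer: 20164/9 ≈ 2240.4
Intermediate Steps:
v(C) = -6/(-3 + C)
(-48 + v(-6))² = (-48 - 6/(-3 - 6))² = (-48 - 6/(-9))² = (-48 - 6*(-⅑))² = (-48 + ⅔)² = (-142/3)² = 20164/9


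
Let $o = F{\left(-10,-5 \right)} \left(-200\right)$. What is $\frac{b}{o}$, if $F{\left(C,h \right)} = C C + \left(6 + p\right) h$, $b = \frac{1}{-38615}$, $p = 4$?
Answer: $\frac{1}{386150000} \approx 2.5897 \cdot 10^{-9}$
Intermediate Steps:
$b = - \frac{1}{38615} \approx -2.5897 \cdot 10^{-5}$
$F{\left(C,h \right)} = C^{2} + 10 h$ ($F{\left(C,h \right)} = C C + \left(6 + 4\right) h = C^{2} + 10 h$)
$o = -10000$ ($o = \left(\left(-10\right)^{2} + 10 \left(-5\right)\right) \left(-200\right) = \left(100 - 50\right) \left(-200\right) = 50 \left(-200\right) = -10000$)
$\frac{b}{o} = - \frac{1}{38615 \left(-10000\right)} = \left(- \frac{1}{38615}\right) \left(- \frac{1}{10000}\right) = \frac{1}{386150000}$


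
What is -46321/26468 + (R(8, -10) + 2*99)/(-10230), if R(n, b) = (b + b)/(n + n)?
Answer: -479071409/270767640 ≈ -1.7693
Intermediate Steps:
R(n, b) = b/n (R(n, b) = (2*b)/((2*n)) = (2*b)*(1/(2*n)) = b/n)
-46321/26468 + (R(8, -10) + 2*99)/(-10230) = -46321/26468 + (-10/8 + 2*99)/(-10230) = -46321*1/26468 + (-10*⅛ + 198)*(-1/10230) = -46321/26468 + (-5/4 + 198)*(-1/10230) = -46321/26468 + (787/4)*(-1/10230) = -46321/26468 - 787/40920 = -479071409/270767640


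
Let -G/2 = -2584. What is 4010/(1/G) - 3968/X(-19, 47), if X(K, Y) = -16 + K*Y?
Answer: 18837829088/909 ≈ 2.0724e+7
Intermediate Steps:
G = 5168 (G = -2*(-2584) = 5168)
4010/(1/G) - 3968/X(-19, 47) = 4010/(1/5168) - 3968/(-16 - 19*47) = 4010/(1/5168) - 3968/(-16 - 893) = 4010*5168 - 3968/(-909) = 20723680 - 3968*(-1/909) = 20723680 + 3968/909 = 18837829088/909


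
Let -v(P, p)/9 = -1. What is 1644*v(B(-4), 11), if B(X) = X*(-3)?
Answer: 14796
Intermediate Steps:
B(X) = -3*X
v(P, p) = 9 (v(P, p) = -9*(-1) = 9)
1644*v(B(-4), 11) = 1644*9 = 14796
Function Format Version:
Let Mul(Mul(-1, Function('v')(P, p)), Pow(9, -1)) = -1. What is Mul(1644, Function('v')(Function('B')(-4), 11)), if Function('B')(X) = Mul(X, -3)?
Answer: 14796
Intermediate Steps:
Function('B')(X) = Mul(-3, X)
Function('v')(P, p) = 9 (Function('v')(P, p) = Mul(-9, -1) = 9)
Mul(1644, Function('v')(Function('B')(-4), 11)) = Mul(1644, 9) = 14796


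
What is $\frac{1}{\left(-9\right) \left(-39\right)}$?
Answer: $\frac{1}{351} \approx 0.002849$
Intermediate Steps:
$\frac{1}{\left(-9\right) \left(-39\right)} = \frac{1}{351}$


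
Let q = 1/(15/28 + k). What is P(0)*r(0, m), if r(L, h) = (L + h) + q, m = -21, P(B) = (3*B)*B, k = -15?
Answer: 0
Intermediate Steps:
P(B) = 3*B²
q = -28/405 (q = 1/(15/28 - 15) = 1/(-405/28) = -28/405 ≈ -0.069136)
r(L, h) = -28/405 + L + h (r(L, h) = (L + h) - 28/405 = -28/405 + L + h)
P(0)*r(0, m) = (3*0²)*(-28/405 + 0 - 21) = (3*0)*(-8533/405) = 0*(-8533/405) = 0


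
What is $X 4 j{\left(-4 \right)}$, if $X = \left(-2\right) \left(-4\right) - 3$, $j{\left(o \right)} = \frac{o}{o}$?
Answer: $20$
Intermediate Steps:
$j{\left(o \right)} = 1$
$X = 5$ ($X = 8 - 3 = 5$)
$X 4 j{\left(-4 \right)} = 5 \cdot 4 \cdot 1 = 20 \cdot 1 = 20$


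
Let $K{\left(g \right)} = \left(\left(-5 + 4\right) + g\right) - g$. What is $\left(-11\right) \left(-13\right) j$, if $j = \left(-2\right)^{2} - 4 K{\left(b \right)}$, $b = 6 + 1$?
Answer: $1144$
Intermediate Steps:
$b = 7$
$K{\left(g \right)} = -1$ ($K{\left(g \right)} = \left(-1 + g\right) - g = -1$)
$j = 8$ ($j = \left(-2\right)^{2} - -4 = 4 + 4 = 8$)
$\left(-11\right) \left(-13\right) j = \left(-11\right) \left(-13\right) 8 = 143 \cdot 8 = 1144$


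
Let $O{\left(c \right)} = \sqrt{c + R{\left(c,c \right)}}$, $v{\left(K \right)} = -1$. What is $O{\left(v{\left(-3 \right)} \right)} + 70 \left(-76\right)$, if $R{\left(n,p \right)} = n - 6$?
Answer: $-5320 + 2 i \sqrt{2} \approx -5320.0 + 2.8284 i$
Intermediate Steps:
$R{\left(n,p \right)} = -6 + n$ ($R{\left(n,p \right)} = n - 6 = -6 + n$)
$O{\left(c \right)} = \sqrt{-6 + 2 c}$ ($O{\left(c \right)} = \sqrt{c + \left(-6 + c\right)} = \sqrt{-6 + 2 c}$)
$O{\left(v{\left(-3 \right)} \right)} + 70 \left(-76\right) = \sqrt{-6 + 2 \left(-1\right)} + 70 \left(-76\right) = \sqrt{-6 - 2} - 5320 = \sqrt{-8} - 5320 = 2 i \sqrt{2} - 5320 = -5320 + 2 i \sqrt{2}$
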